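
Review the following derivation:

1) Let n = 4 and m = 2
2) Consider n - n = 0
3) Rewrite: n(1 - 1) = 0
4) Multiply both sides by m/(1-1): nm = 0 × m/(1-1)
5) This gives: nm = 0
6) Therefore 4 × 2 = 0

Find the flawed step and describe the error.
Step 4: Multiply both sides by m/(1-1): nm = 0 × m/(1-1)

Step 4 multiplies both sides by m/(1-1). However, 1-1 = 0, so this is multiplication by m/0, which is undefined. We cannot multiply by an undefined expression.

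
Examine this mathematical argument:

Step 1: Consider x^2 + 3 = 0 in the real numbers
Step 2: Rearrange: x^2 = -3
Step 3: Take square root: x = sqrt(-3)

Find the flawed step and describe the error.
Step 3: Take square root: x = sqrt(-3)

Step 3 takes the square root of -3, which is negative. In the real number system, the square root of a negative number is undefined. The equation x^2 + 3 = 0 has no real solutions. Square roots of negative numbers only exist in the complex numbers.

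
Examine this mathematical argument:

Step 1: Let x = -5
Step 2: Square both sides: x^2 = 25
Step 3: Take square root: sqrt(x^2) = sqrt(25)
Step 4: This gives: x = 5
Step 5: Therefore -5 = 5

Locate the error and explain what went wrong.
Step 4: This gives: x = 5

Step 4 incorrectly states that sqrt(x^2) = x. The correct identity is sqrt(x^2) = |x|. Since x = -5 < 0, we have sqrt(x^2) = |-5| = 5, not x = -5.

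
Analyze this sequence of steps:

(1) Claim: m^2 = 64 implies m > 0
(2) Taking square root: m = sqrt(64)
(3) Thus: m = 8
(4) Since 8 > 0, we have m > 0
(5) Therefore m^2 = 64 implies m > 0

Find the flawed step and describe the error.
Step 2: Taking square root: m = sqrt(64)

Step 2 takes the square root and assumes the positive root only. The equation m^2 = 64 actually has two solutions: m = 8 and m = -8. The proof silently assumes m > 0 without justification, then uses this assumption to conclude m > 0, which is circular. The counterexample m = -8 shows the claim is false.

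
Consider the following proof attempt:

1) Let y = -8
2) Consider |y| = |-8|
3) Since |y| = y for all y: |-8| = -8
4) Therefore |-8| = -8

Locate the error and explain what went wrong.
Step 3: Since |y| = y for all y: |-8| = -8

Step 3 incorrectly states that |y| = y for all y. The correct definition is |y| = y when y >= 0, and |y| = -y when y < 0. Since -8 < 0, we have |-8| = -(-8) = 8, not -8.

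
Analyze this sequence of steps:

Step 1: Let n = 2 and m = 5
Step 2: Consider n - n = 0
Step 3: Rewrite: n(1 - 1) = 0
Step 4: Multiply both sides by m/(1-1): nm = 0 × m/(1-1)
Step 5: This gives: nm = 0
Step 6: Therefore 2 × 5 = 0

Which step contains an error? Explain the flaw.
Step 4: Multiply both sides by m/(1-1): nm = 0 × m/(1-1)

Step 4 multiplies both sides by m/(1-1). However, 1-1 = 0, so this is multiplication by m/0, which is undefined. We cannot multiply by an undefined expression.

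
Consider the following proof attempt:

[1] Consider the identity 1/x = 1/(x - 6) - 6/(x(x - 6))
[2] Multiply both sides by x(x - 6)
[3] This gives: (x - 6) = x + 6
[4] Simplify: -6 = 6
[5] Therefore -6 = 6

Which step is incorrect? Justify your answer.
Step 3: This gives: (x - 6) = x + 6

Step 3 makes a sign error when clearing denominators. Multiplying -6/(x(x - 6)) by x(x - 6) gives -6, not +6. The correct result is (x - 6) = x - 6, which is trivially true, not (x - 6) = x + 6. (Step 1 is a valid identity: 1/(x - 6) - 6/(x(x - 6)) = (x - 6)/(x(x - 6)) = 1/x.)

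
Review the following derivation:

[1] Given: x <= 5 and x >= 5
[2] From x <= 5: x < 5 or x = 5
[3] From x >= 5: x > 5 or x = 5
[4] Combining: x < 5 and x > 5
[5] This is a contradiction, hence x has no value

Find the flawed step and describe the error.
Step 4: Combining: x < 5 and x > 5

Step 4 incorrectly combines the conditions. From x <= 5 and x >= 5, the intersection is x = 5. The error treats the 'or' cases as 'and' requirements. The correct conclusion is that x = 5 is the unique solution, not that no solution exists.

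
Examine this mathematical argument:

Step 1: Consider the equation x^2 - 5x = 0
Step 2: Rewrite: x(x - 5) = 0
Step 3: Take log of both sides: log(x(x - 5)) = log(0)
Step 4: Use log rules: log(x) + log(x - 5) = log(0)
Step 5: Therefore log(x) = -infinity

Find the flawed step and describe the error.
Step 3: Take log of both sides: log(x(x - 5)) = log(0)

Step 3 takes the logarithm of both sides, resulting in log(0) on the right side. The logarithm is only defined for positive numbers; log(0) is undefined (approaches negative infinity). This operation is invalid.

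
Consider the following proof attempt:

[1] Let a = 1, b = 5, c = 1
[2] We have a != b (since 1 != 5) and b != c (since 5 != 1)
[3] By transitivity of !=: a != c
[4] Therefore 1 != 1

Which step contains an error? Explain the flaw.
Step 3: By transitivity of !=: a != c

Step 3 incorrectly applies transitivity to the '!=' relation. Transitivity states: if a R b and b R c, then a R c. However, '!=' is not transitive. Counterexample: 1 != 5 and 5 != 1, but 1 = 1 (both equal 1). Transitivity holds for relations like <, <=, =, but not for !=.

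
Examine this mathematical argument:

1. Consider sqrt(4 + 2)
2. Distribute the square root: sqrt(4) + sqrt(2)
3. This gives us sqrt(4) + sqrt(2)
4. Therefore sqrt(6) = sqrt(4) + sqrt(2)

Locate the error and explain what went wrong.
Step 2: Distribute the square root: sqrt(4) + sqrt(2)

Step 2 incorrectly 'distributes' the square root over addition. The square root function does not distribute: sqrt(a + b) ≠ sqrt(a) + sqrt(b). In fact, sqrt(4 + 2) = sqrt(6) ≈ 2.4495, while sqrt(4) + sqrt(2) ≈ 3.4142.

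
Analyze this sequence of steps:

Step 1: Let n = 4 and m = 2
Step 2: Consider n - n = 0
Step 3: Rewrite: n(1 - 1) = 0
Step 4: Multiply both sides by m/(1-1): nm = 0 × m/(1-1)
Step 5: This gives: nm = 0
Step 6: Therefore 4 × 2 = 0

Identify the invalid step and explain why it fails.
Step 4: Multiply both sides by m/(1-1): nm = 0 × m/(1-1)

Step 4 multiplies both sides by m/(1-1). However, 1-1 = 0, so this is multiplication by m/0, which is undefined. We cannot multiply by an undefined expression.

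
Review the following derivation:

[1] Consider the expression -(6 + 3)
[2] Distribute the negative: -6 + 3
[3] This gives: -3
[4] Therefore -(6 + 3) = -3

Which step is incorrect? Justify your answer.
Step 2: Distribute the negative: -6 + 3

Step 2 incorrectly distributes the negative sign. The correct distribution is -(6 + 3) = -6 - 3 = -9. The negative must be applied to both terms, not just the first. The error treats -(6 + 3) as -6 + 3, which equals -3 instead of -9.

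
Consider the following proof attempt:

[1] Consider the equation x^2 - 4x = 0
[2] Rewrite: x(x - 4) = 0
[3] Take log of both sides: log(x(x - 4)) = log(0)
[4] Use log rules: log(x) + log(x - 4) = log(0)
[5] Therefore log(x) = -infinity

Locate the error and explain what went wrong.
Step 3: Take log of both sides: log(x(x - 4)) = log(0)

Step 3 takes the logarithm of both sides, resulting in log(0) on the right side. The logarithm is only defined for positive numbers; log(0) is undefined (approaches negative infinity). This operation is invalid.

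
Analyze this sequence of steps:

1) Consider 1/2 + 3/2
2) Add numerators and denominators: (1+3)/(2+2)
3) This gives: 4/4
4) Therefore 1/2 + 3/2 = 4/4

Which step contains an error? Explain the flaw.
Step 2: Add numerators and denominators: (1+3)/(2+2)

Step 2 incorrectly adds fractions by separately adding numerators and denominators. This is wrong. The correct method requires a common denominator: 1/2 + 3/2 = (1×2 + 3×2)/(2×2) = 8/4 = 2. The method used gives 4/4, which is different.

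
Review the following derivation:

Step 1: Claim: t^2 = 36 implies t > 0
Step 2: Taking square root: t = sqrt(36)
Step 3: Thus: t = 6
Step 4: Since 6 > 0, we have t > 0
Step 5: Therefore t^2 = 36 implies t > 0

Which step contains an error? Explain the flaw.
Step 2: Taking square root: t = sqrt(36)

Step 2 takes the square root and assumes the positive root only. The equation t^2 = 36 actually has two solutions: t = 6 and t = -6. The proof silently assumes t > 0 without justification, then uses this assumption to conclude t > 0, which is circular. The counterexample t = -6 shows the claim is false.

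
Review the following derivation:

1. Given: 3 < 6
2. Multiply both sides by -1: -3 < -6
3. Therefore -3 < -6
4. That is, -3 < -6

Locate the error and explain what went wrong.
Step 2: Multiply both sides by -1: -3 < -6

Step 2 multiplies both sides by -1 but fails to reverse the inequality sign. When multiplying (or dividing) an inequality by a negative number, the direction must be reversed. Since 3 < 6, we should get -3 > -6, i.e., -3 > -6.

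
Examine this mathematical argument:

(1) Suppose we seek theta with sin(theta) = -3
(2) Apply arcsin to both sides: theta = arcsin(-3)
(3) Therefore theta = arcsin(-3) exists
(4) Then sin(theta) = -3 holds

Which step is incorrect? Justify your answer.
Step 2: Apply arcsin to both sides: theta = arcsin(-3)

Step 2 applies arcsin to -3. However, arcsin(x) is only defined for x in [-1, 1] because sin(theta) can only produce values in that range. Since |-3| > 1, arcsin(-3) is undefined. There is no angle whose sine equals -3.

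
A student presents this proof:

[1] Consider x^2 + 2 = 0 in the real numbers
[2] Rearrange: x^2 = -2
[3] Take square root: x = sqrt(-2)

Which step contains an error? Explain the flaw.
Step 3: Take square root: x = sqrt(-2)

Step 3 takes the square root of -2, which is negative. In the real number system, the square root of a negative number is undefined. The equation x^2 + 2 = 0 has no real solutions. Square roots of negative numbers only exist in the complex numbers.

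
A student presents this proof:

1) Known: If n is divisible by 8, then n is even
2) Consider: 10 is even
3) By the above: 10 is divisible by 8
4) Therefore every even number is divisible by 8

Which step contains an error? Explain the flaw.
Step 3: By the above: 10 is divisible by 8

Step 3 commits the fallacy of affirming the consequent. The known fact 'divisible by 8 → even' does NOT imply 'even → divisible by 8'. That would be the converse, which is false. For example, 10 is even but 10 ÷ 8 = 1.25, which is not an integer.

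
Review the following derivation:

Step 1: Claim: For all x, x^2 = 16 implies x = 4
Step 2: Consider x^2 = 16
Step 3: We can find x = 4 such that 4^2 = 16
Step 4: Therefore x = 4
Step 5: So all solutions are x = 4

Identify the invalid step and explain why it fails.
Step 4: Therefore x = 4

Step 4 incorrectly concludes that x = 4 is the only solution. The proof shows that x = 4 is A solution (existence), but does not show it is the ONLY solution (uniqueness). In fact, x = -4 is also a solution since (-4)^2 = 16. Finding one solution doesn't prove there are no others.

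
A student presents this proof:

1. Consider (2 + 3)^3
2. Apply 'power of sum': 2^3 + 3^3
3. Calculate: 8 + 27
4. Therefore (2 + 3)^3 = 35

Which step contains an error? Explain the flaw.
Step 2: Apply 'power of sum': 2^3 + 3^3

Step 2 incorrectly applies a non-existent rule '(a+b)^n = a^n + b^n'. This is false in general. The correct expansion uses the binomial theorem. The actual value is (2 + 3)^3 = 5^3 = 125, not 35.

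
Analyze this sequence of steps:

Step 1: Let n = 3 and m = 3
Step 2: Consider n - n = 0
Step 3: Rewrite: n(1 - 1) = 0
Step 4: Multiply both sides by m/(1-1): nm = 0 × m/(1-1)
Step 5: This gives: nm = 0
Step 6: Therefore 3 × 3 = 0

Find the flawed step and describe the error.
Step 4: Multiply both sides by m/(1-1): nm = 0 × m/(1-1)

Step 4 multiplies both sides by m/(1-1). However, 1-1 = 0, so this is multiplication by m/0, which is undefined. We cannot multiply by an undefined expression.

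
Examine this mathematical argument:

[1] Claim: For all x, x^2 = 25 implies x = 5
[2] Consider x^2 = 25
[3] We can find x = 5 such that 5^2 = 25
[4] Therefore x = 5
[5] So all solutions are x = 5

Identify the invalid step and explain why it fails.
Step 4: Therefore x = 5

Step 4 incorrectly concludes that x = 5 is the only solution. The proof shows that x = 5 is A solution (existence), but does not show it is the ONLY solution (uniqueness). In fact, x = -5 is also a solution since (-5)^2 = 25. Finding one solution doesn't prove there are no others.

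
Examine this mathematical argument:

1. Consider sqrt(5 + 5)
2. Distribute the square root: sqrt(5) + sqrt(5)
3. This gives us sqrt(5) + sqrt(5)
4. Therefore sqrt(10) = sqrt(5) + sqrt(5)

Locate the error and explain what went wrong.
Step 2: Distribute the square root: sqrt(5) + sqrt(5)

Step 2 incorrectly 'distributes' the square root over addition. The square root function does not distribute: sqrt(a + b) ≠ sqrt(a) + sqrt(b). In fact, sqrt(5 + 5) = sqrt(10) ≈ 3.1623, while sqrt(5) + sqrt(5) ≈ 4.4721.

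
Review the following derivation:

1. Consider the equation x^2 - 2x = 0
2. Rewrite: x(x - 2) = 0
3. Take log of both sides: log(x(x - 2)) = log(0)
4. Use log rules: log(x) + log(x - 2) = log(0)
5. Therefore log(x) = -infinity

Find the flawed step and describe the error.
Step 3: Take log of both sides: log(x(x - 2)) = log(0)

Step 3 takes the logarithm of both sides, resulting in log(0) on the right side. The logarithm is only defined for positive numbers; log(0) is undefined (approaches negative infinity). This operation is invalid.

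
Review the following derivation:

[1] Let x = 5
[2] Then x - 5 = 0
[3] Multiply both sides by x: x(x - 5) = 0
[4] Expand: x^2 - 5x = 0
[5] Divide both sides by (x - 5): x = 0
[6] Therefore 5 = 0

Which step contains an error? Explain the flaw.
Step 5: Divide both sides by (x - 5): x = 0

Step 5 divides both sides by (x - 5). However, since x = 5, we have (x - 5) = 0. Division by zero is undefined, making this step invalid.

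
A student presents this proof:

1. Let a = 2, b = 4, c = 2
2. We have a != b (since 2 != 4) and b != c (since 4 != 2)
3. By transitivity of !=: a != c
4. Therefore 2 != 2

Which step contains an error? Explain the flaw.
Step 3: By transitivity of !=: a != c

Step 3 incorrectly applies transitivity to the '!=' relation. Transitivity states: if a R b and b R c, then a R c. However, '!=' is not transitive. Counterexample: 2 != 4 and 4 != 2, but 2 = 2 (both equal 2). Transitivity holds for relations like <, <=, =, but not for !=.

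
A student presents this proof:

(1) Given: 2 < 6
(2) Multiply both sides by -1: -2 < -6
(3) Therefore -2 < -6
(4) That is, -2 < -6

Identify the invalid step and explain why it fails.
Step 2: Multiply both sides by -1: -2 < -6

Step 2 multiplies both sides by -1 but fails to reverse the inequality sign. When multiplying (or dividing) an inequality by a negative number, the direction must be reversed. Since 2 < 6, we should get -2 > -6, i.e., -2 > -6.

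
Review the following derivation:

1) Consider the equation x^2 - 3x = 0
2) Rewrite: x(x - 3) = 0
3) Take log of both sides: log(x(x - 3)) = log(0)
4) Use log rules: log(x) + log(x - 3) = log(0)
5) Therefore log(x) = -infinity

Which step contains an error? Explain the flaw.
Step 3: Take log of both sides: log(x(x - 3)) = log(0)

Step 3 takes the logarithm of both sides, resulting in log(0) on the right side. The logarithm is only defined for positive numbers; log(0) is undefined (approaches negative infinity). This operation is invalid.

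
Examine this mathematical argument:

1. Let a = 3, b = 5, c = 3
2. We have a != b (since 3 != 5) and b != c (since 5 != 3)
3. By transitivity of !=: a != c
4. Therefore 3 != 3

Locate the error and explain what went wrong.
Step 3: By transitivity of !=: a != c

Step 3 incorrectly applies transitivity to the '!=' relation. Transitivity states: if a R b and b R c, then a R c. However, '!=' is not transitive. Counterexample: 3 != 5 and 5 != 3, but 3 = 3 (both equal 3). Transitivity holds for relations like <, <=, =, but not for !=.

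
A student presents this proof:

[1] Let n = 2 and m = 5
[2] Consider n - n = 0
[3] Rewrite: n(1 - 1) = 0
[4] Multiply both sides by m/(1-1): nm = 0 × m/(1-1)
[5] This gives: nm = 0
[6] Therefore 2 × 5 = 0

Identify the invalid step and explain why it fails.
Step 4: Multiply both sides by m/(1-1): nm = 0 × m/(1-1)

Step 4 multiplies both sides by m/(1-1). However, 1-1 = 0, so this is multiplication by m/0, which is undefined. We cannot multiply by an undefined expression.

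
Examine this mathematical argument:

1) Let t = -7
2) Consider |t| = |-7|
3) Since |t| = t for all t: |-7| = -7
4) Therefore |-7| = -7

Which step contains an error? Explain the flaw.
Step 3: Since |t| = t for all t: |-7| = -7

Step 3 incorrectly states that |t| = t for all t. The correct definition is |t| = t when t >= 0, and |t| = -t when t < 0. Since -7 < 0, we have |-7| = -(-7) = 7, not -7.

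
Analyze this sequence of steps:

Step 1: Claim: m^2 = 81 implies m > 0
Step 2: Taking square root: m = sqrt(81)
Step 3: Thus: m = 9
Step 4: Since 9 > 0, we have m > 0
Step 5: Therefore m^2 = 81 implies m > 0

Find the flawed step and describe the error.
Step 2: Taking square root: m = sqrt(81)

Step 2 takes the square root and assumes the positive root only. The equation m^2 = 81 actually has two solutions: m = 9 and m = -9. The proof silently assumes m > 0 without justification, then uses this assumption to conclude m > 0, which is circular. The counterexample m = -9 shows the claim is false.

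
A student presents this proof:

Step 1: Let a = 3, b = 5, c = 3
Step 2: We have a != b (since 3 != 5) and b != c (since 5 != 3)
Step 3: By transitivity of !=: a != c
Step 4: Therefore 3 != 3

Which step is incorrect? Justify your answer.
Step 3: By transitivity of !=: a != c

Step 3 incorrectly applies transitivity to the '!=' relation. Transitivity states: if a R b and b R c, then a R c. However, '!=' is not transitive. Counterexample: 3 != 5 and 5 != 3, but 3 = 3 (both equal 3). Transitivity holds for relations like <, <=, =, but not for !=.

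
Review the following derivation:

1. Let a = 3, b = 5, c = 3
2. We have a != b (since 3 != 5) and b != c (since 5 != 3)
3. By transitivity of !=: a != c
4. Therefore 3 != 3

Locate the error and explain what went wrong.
Step 3: By transitivity of !=: a != c

Step 3 incorrectly applies transitivity to the '!=' relation. Transitivity states: if a R b and b R c, then a R c. However, '!=' is not transitive. Counterexample: 3 != 5 and 5 != 3, but 3 = 3 (both equal 3). Transitivity holds for relations like <, <=, =, but not for !=.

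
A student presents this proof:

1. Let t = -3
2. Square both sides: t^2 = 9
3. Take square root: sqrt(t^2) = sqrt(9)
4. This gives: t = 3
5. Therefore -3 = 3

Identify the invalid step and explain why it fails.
Step 4: This gives: t = 3

Step 4 incorrectly states that sqrt(t^2) = t. The correct identity is sqrt(t^2) = |t|. Since t = -3 < 0, we have sqrt(t^2) = |-3| = 3, not t = -3.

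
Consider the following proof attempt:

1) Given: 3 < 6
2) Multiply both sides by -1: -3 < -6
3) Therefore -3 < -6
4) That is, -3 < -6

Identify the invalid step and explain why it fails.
Step 2: Multiply both sides by -1: -3 < -6

Step 2 multiplies both sides by -1 but fails to reverse the inequality sign. When multiplying (or dividing) an inequality by a negative number, the direction must be reversed. Since 3 < 6, we should get -3 > -6, i.e., -3 > -6.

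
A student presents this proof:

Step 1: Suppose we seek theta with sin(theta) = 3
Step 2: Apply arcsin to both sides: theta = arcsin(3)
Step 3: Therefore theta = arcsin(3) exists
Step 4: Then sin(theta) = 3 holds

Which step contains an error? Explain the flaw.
Step 2: Apply arcsin to both sides: theta = arcsin(3)

Step 2 applies arcsin to 3. However, arcsin(x) is only defined for x in [-1, 1] because sin(theta) can only produce values in that range. Since |3| > 1, arcsin(3) is undefined. There is no angle whose sine equals 3.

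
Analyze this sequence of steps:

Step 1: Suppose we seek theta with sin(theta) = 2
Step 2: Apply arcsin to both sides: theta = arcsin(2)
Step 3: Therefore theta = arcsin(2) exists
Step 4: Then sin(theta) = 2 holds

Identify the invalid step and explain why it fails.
Step 2: Apply arcsin to both sides: theta = arcsin(2)

Step 2 applies arcsin to 2. However, arcsin(x) is only defined for x in [-1, 1] because sin(theta) can only produce values in that range. Since |2| > 1, arcsin(2) is undefined. There is no angle whose sine equals 2.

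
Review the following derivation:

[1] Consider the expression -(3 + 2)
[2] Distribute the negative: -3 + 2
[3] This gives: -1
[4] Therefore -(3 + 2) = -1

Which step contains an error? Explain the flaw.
Step 2: Distribute the negative: -3 + 2

Step 2 incorrectly distributes the negative sign. The correct distribution is -(3 + 2) = -3 - 2 = -5. The negative must be applied to both terms, not just the first. The error treats -(3 + 2) as -3 + 2, which equals -1 instead of -5.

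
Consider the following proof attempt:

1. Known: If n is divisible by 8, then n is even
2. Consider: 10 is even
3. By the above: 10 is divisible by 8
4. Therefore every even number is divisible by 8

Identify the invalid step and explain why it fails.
Step 3: By the above: 10 is divisible by 8

Step 3 commits the fallacy of affirming the consequent. The known fact 'divisible by 8 → even' does NOT imply 'even → divisible by 8'. That would be the converse, which is false. For example, 10 is even but 10 ÷ 8 = 1.25, which is not an integer.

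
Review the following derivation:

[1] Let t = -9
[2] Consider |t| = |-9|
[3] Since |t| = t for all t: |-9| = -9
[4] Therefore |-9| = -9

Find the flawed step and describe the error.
Step 3: Since |t| = t for all t: |-9| = -9

Step 3 incorrectly states that |t| = t for all t. The correct definition is |t| = t when t >= 0, and |t| = -t when t < 0. Since -9 < 0, we have |-9| = -(-9) = 9, not -9.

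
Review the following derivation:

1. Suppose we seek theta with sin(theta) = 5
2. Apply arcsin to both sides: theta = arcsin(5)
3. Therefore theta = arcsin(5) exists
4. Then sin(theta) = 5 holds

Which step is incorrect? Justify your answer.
Step 2: Apply arcsin to both sides: theta = arcsin(5)

Step 2 applies arcsin to 5. However, arcsin(x) is only defined for x in [-1, 1] because sin(theta) can only produce values in that range. Since |5| > 1, arcsin(5) is undefined. There is no angle whose sine equals 5.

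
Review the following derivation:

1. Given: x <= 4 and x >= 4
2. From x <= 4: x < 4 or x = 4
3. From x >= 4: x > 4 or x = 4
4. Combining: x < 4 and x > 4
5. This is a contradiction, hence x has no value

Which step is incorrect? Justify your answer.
Step 4: Combining: x < 4 and x > 4

Step 4 incorrectly combines the conditions. From x <= 4 and x >= 4, the intersection is x = 4. The error treats the 'or' cases as 'and' requirements. The correct conclusion is that x = 4 is the unique solution, not that no solution exists.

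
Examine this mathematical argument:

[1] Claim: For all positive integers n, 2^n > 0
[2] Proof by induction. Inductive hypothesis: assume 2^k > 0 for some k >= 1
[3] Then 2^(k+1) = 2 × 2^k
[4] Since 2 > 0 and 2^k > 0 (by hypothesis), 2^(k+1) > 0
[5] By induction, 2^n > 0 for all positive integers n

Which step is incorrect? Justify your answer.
Step 5: By induction, 2^n > 0 for all positive integers n

Step 5 concludes the proof by induction, but no base case was ever established. A valid induction proof requires: (1) a base case proving 2^1 > 0, and (2) an inductive step showing IF 2^k > 0 THEN 2^(k+1) > 0. Steps 2-4 correctly establish the inductive step, but without the base case the conclusion in step 5 does not follow.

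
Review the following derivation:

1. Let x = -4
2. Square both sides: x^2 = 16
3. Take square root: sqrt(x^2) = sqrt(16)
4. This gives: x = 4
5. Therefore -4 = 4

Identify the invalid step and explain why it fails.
Step 4: This gives: x = 4

Step 4 incorrectly states that sqrt(x^2) = x. The correct identity is sqrt(x^2) = |x|. Since x = -4 < 0, we have sqrt(x^2) = |-4| = 4, not x = -4.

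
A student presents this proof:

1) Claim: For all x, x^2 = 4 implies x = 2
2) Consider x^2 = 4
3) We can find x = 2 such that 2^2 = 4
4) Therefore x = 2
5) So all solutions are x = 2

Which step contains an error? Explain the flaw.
Step 4: Therefore x = 2

Step 4 incorrectly concludes that x = 2 is the only solution. The proof shows that x = 2 is A solution (existence), but does not show it is the ONLY solution (uniqueness). In fact, x = -2 is also a solution since (-2)^2 = 4. Finding one solution doesn't prove there are no others.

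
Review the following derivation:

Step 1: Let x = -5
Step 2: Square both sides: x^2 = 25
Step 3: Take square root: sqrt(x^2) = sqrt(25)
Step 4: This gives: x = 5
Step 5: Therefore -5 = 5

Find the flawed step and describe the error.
Step 4: This gives: x = 5

Step 4 incorrectly states that sqrt(x^2) = x. The correct identity is sqrt(x^2) = |x|. Since x = -5 < 0, we have sqrt(x^2) = |-5| = 5, not x = -5.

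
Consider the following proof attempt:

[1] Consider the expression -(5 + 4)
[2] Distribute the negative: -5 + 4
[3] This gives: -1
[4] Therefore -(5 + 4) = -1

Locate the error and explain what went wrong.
Step 2: Distribute the negative: -5 + 4

Step 2 incorrectly distributes the negative sign. The correct distribution is -(5 + 4) = -5 - 4 = -9. The negative must be applied to both terms, not just the first. The error treats -(5 + 4) as -5 + 4, which equals -1 instead of -9.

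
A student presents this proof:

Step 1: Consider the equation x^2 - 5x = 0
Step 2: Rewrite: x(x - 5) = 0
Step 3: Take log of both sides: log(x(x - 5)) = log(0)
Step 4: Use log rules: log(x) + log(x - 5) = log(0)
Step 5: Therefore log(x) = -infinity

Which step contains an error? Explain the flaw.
Step 3: Take log of both sides: log(x(x - 5)) = log(0)

Step 3 takes the logarithm of both sides, resulting in log(0) on the right side. The logarithm is only defined for positive numbers; log(0) is undefined (approaches negative infinity). This operation is invalid.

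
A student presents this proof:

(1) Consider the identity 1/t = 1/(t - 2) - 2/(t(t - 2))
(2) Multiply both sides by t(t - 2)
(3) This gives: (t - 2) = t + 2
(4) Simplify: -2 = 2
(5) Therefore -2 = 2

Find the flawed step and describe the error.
Step 3: This gives: (t - 2) = t + 2

Step 3 makes a sign error when clearing denominators. Multiplying -2/(t(t - 2)) by t(t - 2) gives -2, not +2. The correct result is (t - 2) = t - 2, which is trivially true, not (t - 2) = t + 2. (Step 1 is a valid identity: 1/(t - 2) - 2/(t(t - 2)) = (t - 2)/(t(t - 2)) = 1/t.)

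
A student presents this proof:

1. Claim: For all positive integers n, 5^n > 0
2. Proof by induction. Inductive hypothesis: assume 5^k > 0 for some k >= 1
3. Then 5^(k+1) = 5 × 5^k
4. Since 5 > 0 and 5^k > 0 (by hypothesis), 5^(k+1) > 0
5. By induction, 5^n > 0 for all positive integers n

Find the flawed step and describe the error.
Step 5: By induction, 5^n > 0 for all positive integers n

Step 5 concludes the proof by induction, but no base case was ever established. A valid induction proof requires: (1) a base case proving 5^1 > 0, and (2) an inductive step showing IF 5^k > 0 THEN 5^(k+1) > 0. Steps 2-4 correctly establish the inductive step, but without the base case the conclusion in step 5 does not follow.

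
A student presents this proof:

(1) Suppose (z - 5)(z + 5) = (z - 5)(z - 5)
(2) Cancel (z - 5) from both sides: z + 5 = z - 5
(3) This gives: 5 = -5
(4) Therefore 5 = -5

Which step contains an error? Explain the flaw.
Step 2: Cancel (z - 5) from both sides: z + 5 = z - 5

Step 2 cancels (z - 5) from both sides. This is only valid if (z - 5) ≠ 0, i.e., z ≠ 5. When z = 5, both sides equal zero regardless of the other factors. The correct approach requires considering z = 5 as a separate case.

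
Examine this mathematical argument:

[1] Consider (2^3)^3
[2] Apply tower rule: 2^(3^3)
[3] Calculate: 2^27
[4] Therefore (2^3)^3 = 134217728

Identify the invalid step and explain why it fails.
Step 2: Apply tower rule: 2^(3^3)

Step 2 incorrectly states that (a^b)^c = a^(b^c). The correct rule is (a^b)^c = a^(b×c). The actual value is (2^3)^3 = 2^9 = 512, not 2^27 = 134217728.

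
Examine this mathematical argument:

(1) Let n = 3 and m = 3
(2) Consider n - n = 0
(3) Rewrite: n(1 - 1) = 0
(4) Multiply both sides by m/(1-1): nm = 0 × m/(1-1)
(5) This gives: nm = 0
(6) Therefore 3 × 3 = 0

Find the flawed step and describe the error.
Step 4: Multiply both sides by m/(1-1): nm = 0 × m/(1-1)

Step 4 multiplies both sides by m/(1-1). However, 1-1 = 0, so this is multiplication by m/0, which is undefined. We cannot multiply by an undefined expression.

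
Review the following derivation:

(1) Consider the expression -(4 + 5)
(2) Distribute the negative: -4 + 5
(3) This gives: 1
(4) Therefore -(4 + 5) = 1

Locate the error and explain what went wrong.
Step 2: Distribute the negative: -4 + 5

Step 2 incorrectly distributes the negative sign. The correct distribution is -(4 + 5) = -4 - 5 = -9. The negative must be applied to both terms, not just the first. The error treats -(4 + 5) as -4 + 5, which equals 1 instead of -9.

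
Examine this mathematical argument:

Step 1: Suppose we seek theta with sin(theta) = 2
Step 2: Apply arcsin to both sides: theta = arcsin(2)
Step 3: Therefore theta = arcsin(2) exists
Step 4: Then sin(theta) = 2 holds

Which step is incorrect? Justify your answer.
Step 2: Apply arcsin to both sides: theta = arcsin(2)

Step 2 applies arcsin to 2. However, arcsin(x) is only defined for x in [-1, 1] because sin(theta) can only produce values in that range. Since |2| > 1, arcsin(2) is undefined. There is no angle whose sine equals 2.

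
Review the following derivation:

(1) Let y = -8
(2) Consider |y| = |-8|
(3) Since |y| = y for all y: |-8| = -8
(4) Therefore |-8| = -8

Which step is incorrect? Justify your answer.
Step 3: Since |y| = y for all y: |-8| = -8

Step 3 incorrectly states that |y| = y for all y. The correct definition is |y| = y when y >= 0, and |y| = -y when y < 0. Since -8 < 0, we have |-8| = -(-8) = 8, not -8.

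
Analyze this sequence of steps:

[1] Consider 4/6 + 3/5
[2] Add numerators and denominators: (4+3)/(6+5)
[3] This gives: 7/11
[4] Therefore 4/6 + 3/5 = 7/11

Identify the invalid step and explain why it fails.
Step 2: Add numerators and denominators: (4+3)/(6+5)

Step 2 incorrectly adds fractions by separately adding numerators and denominators. This is wrong. The correct method requires a common denominator: 4/6 + 3/5 = (4×5 + 3×6)/(6×5) = 38/30 = 19/15. The method used gives 7/11, which is different.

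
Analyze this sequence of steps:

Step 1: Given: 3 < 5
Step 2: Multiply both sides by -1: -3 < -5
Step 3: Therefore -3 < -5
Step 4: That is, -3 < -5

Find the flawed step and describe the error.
Step 2: Multiply both sides by -1: -3 < -5

Step 2 multiplies both sides by -1 but fails to reverse the inequality sign. When multiplying (or dividing) an inequality by a negative number, the direction must be reversed. Since 3 < 5, we should get -3 > -5, i.e., -3 > -5.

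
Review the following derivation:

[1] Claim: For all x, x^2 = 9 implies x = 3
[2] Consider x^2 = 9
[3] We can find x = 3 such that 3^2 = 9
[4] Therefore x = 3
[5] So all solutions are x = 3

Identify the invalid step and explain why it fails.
Step 4: Therefore x = 3

Step 4 incorrectly concludes that x = 3 is the only solution. The proof shows that x = 3 is A solution (existence), but does not show it is the ONLY solution (uniqueness). In fact, x = -3 is also a solution since (-3)^2 = 9. Finding one solution doesn't prove there are no others.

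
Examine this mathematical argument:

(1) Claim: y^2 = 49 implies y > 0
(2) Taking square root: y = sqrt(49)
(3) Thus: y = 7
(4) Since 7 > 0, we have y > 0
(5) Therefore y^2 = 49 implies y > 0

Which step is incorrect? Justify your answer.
Step 2: Taking square root: y = sqrt(49)

Step 2 takes the square root and assumes the positive root only. The equation y^2 = 49 actually has two solutions: y = 7 and y = -7. The proof silently assumes y > 0 without justification, then uses this assumption to conclude y > 0, which is circular. The counterexample y = -7 shows the claim is false.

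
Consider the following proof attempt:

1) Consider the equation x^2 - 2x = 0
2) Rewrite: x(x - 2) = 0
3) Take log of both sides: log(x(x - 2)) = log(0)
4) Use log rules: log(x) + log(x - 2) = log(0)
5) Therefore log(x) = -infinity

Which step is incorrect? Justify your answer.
Step 3: Take log of both sides: log(x(x - 2)) = log(0)

Step 3 takes the logarithm of both sides, resulting in log(0) on the right side. The logarithm is only defined for positive numbers; log(0) is undefined (approaches negative infinity). This operation is invalid.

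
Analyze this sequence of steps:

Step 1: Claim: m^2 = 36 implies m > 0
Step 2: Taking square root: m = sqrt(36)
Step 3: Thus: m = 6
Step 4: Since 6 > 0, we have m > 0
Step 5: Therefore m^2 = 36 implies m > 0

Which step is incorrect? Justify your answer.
Step 2: Taking square root: m = sqrt(36)

Step 2 takes the square root and assumes the positive root only. The equation m^2 = 36 actually has two solutions: m = 6 and m = -6. The proof silently assumes m > 0 without justification, then uses this assumption to conclude m > 0, which is circular. The counterexample m = -6 shows the claim is false.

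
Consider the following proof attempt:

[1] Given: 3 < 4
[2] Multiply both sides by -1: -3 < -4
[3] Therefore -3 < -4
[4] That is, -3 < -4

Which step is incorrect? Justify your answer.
Step 2: Multiply both sides by -1: -3 < -4

Step 2 multiplies both sides by -1 but fails to reverse the inequality sign. When multiplying (or dividing) an inequality by a negative number, the direction must be reversed. Since 3 < 4, we should get -3 > -4, i.e., -3 > -4.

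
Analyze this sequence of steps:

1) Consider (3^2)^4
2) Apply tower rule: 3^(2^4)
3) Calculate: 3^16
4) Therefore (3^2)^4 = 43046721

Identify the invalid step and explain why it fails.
Step 2: Apply tower rule: 3^(2^4)

Step 2 incorrectly states that (a^b)^c = a^(b^c). The correct rule is (a^b)^c = a^(b×c). The actual value is (3^2)^4 = 3^8 = 6561, not 3^16 = 43046721.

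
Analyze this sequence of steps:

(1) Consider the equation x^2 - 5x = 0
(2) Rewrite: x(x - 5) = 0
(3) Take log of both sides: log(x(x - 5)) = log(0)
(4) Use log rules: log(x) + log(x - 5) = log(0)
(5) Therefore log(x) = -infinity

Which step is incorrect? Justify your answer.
Step 3: Take log of both sides: log(x(x - 5)) = log(0)

Step 3 takes the logarithm of both sides, resulting in log(0) on the right side. The logarithm is only defined for positive numbers; log(0) is undefined (approaches negative infinity). This operation is invalid.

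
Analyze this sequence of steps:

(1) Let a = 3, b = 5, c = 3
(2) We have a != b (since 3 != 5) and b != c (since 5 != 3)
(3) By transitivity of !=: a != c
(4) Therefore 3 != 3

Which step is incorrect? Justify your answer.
Step 3: By transitivity of !=: a != c

Step 3 incorrectly applies transitivity to the '!=' relation. Transitivity states: if a R b and b R c, then a R c. However, '!=' is not transitive. Counterexample: 3 != 5 and 5 != 3, but 3 = 3 (both equal 3). Transitivity holds for relations like <, <=, =, but not for !=.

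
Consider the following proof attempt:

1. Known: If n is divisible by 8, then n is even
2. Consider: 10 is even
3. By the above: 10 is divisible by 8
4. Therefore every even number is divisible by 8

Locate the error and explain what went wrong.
Step 3: By the above: 10 is divisible by 8

Step 3 commits the fallacy of affirming the consequent. The known fact 'divisible by 8 → even' does NOT imply 'even → divisible by 8'. That would be the converse, which is false. For example, 10 is even but 10 ÷ 8 = 1.25, which is not an integer.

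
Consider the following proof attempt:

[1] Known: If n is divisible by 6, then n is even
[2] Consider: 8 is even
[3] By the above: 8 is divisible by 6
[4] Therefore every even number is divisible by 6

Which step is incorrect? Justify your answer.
Step 3: By the above: 8 is divisible by 6

Step 3 commits the fallacy of affirming the consequent. The known fact 'divisible by 6 → even' does NOT imply 'even → divisible by 6'. That would be the converse, which is false. For example, 8 is even but 8 ÷ 6 = 1.33, which is not an integer.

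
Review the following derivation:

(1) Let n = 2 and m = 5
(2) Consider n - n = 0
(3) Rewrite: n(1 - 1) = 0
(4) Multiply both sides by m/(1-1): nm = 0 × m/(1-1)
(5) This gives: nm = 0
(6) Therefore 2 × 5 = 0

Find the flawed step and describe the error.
Step 4: Multiply both sides by m/(1-1): nm = 0 × m/(1-1)

Step 4 multiplies both sides by m/(1-1). However, 1-1 = 0, so this is multiplication by m/0, which is undefined. We cannot multiply by an undefined expression.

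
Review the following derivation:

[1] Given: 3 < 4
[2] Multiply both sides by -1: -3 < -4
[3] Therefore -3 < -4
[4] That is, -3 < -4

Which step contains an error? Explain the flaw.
Step 2: Multiply both sides by -1: -3 < -4

Step 2 multiplies both sides by -1 but fails to reverse the inequality sign. When multiplying (or dividing) an inequality by a negative number, the direction must be reversed. Since 3 < 4, we should get -3 > -4, i.e., -3 > -4.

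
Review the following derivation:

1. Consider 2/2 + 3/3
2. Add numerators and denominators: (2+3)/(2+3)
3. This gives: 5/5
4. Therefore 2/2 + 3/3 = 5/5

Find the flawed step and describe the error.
Step 2: Add numerators and denominators: (2+3)/(2+3)

Step 2 incorrectly adds fractions by separately adding numerators and denominators. This is wrong. The correct method requires a common denominator: 2/2 + 3/3 = (2×3 + 3×2)/(2×3) = 12/6 = 2. The method used gives 5/5, which is different.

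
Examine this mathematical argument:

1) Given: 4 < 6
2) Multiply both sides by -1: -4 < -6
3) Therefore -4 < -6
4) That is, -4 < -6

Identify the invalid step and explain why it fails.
Step 2: Multiply both sides by -1: -4 < -6

Step 2 multiplies both sides by -1 but fails to reverse the inequality sign. When multiplying (or dividing) an inequality by a negative number, the direction must be reversed. Since 4 < 6, we should get -4 > -6, i.e., -4 > -6.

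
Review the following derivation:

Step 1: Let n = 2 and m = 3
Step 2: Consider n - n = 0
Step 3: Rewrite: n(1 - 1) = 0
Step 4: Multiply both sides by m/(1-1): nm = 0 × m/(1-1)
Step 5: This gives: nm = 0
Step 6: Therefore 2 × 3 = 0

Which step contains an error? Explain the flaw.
Step 4: Multiply both sides by m/(1-1): nm = 0 × m/(1-1)

Step 4 multiplies both sides by m/(1-1). However, 1-1 = 0, so this is multiplication by m/0, which is undefined. We cannot multiply by an undefined expression.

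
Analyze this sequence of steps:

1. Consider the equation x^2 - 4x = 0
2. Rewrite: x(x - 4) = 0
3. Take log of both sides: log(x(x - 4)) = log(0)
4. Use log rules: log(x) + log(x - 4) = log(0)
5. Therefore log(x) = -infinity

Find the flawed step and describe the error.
Step 3: Take log of both sides: log(x(x - 4)) = log(0)

Step 3 takes the logarithm of both sides, resulting in log(0) on the right side. The logarithm is only defined for positive numbers; log(0) is undefined (approaches negative infinity). This operation is invalid.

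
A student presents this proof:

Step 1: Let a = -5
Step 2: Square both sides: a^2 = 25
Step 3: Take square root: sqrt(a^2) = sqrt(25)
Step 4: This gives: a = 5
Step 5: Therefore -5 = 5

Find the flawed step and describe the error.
Step 4: This gives: a = 5

Step 4 incorrectly states that sqrt(a^2) = a. The correct identity is sqrt(a^2) = |a|. Since a = -5 < 0, we have sqrt(a^2) = |-5| = 5, not a = -5.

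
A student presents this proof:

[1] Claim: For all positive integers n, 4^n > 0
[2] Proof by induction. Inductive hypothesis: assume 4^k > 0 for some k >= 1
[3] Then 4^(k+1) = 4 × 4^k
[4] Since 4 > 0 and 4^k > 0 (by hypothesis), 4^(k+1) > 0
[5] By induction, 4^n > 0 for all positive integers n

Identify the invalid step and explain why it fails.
Step 5: By induction, 4^n > 0 for all positive integers n

Step 5 concludes the proof by induction, but no base case was ever established. A valid induction proof requires: (1) a base case proving 4^1 > 0, and (2) an inductive step showing IF 4^k > 0 THEN 4^(k+1) > 0. Steps 2-4 correctly establish the inductive step, but without the base case the conclusion in step 5 does not follow.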